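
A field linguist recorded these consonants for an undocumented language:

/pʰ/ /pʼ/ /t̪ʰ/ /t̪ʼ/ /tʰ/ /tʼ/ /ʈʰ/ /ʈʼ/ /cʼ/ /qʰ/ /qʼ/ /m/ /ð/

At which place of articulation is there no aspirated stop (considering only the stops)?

palatal

place of articulation  aspirated  ejective
bilabial          pʰ        pʼ      
dental            t̪ʰ       t̪ʼ     
alveolar          tʰ        tʼ      
retroflex         ʈʰ        ʈʼ      
palatal           —         cʼ      
uvular            qʰ        qʼ      
Every place of articulation has an aspirated member except palatal, where /cʰ/ would be expected.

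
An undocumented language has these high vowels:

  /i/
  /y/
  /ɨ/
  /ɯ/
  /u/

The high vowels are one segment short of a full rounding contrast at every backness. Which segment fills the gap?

Unrounded: /i/ (front), /ɨ/ (central), /ɯ/ (back).
Rounded: /y/ (front), /u/ (back).
The central row has no rounded member, so the gap is the central rounded vowel /ʉ/.

/ʉ/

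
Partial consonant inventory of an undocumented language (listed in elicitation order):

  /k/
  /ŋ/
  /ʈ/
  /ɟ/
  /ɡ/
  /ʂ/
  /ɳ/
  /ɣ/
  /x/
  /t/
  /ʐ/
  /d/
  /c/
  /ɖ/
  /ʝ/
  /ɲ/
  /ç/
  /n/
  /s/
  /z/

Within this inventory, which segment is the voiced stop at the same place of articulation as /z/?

/d/

/z/ is a voiced alveolar fricative.
The voiced stop at the same place is a voiced alveolar stop — in this inventory, /d/.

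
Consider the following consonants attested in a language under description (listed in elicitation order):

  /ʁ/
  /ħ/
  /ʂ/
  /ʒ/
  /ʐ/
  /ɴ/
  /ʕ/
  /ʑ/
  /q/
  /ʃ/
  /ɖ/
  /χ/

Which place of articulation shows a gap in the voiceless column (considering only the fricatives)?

alveolo-palatal

postalveolar: voiceless /ʃ/, voiced /ʒ/.
retroflex: voiceless /ʂ/, voiced /ʐ/.
alveolo-palatal: voiceless —, voiced /ʑ/.
uvular: voiceless /χ/, voiced /ʁ/.
pharyngeal: voiceless /ħ/, voiced /ʕ/.
Every place of articulation has a voiceless member except alveolo-palatal, where /ɕ/ would be expected.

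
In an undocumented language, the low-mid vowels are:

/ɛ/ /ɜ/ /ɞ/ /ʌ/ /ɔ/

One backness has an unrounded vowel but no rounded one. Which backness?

front

backness          unrounded  rounded 
front             ɛ         —       
central           ɜ         ɞ       
back              ʌ         ɔ       
Every backness has a rounded member except front, where /œ/ would be expected.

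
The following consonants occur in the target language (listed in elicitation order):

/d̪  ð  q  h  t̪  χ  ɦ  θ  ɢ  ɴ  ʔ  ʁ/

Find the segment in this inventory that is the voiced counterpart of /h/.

/h/ is a voiceless glottal fricative.
The voiced counterpart is a voiced glottal fricative — in this inventory, /ɦ/.

/ɦ/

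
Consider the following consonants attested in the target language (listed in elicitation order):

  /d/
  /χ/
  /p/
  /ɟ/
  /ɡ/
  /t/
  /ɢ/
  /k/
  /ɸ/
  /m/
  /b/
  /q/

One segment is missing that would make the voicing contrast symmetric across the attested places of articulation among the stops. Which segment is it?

/c/

bilabial: voiceless /p/, voiced /b/.
alveolar: voiceless /t/, voiced /d/.
palatal: voiceless —, voiced /ɟ/.
velar: voiceless /k/, voiced /ɡ/.
uvular: voiceless /q/, voiced /ɢ/.
The palatal row has no voiceless member, so the gap is the voiceless palatal stop /c/.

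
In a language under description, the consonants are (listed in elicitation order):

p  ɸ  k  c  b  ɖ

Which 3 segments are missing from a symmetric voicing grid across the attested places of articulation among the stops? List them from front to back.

bilabial: voiceless /p/, voiced /b/.
retroflex: voiceless —, voiced /ɖ/.
palatal: voiceless /c/, voiced —.
velar: voiceless /k/, voiced —.
Gaps, from front to back: retroflex lacks voiceless (/ʈ/); palatal lacks voiced (/ɟ/); velar lacks voiced (/ɡ/).

/ʈ/, /ɟ/, /ɡ/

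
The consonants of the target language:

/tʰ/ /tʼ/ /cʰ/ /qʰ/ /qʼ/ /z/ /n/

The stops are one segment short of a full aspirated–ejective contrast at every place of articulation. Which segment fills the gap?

/cʼ/

place of articulation  aspirated  ejective
alveolar          tʰ        tʼ      
palatal           cʰ        —       
uvular            qʰ        qʼ      
The palatal row has no ejective member, so the gap is the ejective palatal stop /cʼ/.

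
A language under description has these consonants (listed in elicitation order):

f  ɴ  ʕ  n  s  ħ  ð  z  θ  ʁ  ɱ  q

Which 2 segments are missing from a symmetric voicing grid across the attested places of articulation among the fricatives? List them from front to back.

/v/, /χ/

place of articulation  voiceless  voiced  
labiodental       f         —       
dental            θ         ð       
alveolar          s         z       
uvular            —         ʁ       
pharyngeal        ħ         ʕ       
Gaps, from front to back: labiodental lacks voiced (/v/); uvular lacks voiceless (/χ/).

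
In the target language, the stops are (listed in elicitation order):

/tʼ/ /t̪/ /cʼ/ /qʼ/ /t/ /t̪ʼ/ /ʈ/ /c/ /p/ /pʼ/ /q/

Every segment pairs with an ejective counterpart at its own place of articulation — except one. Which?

Bilabial: /p/ ~ /pʼ/
Dental: /t̪/ ~ /t̪ʼ/
Alveolar: /t/ ~ /tʼ/
Palatal: /c/ ~ /cʼ/
Uvular: /q/ ~ /qʼ/
Retroflex: only /ʈ/ (plain); no ejective partner.
So /ʈ/ is the unpaired segment.

/ʈ/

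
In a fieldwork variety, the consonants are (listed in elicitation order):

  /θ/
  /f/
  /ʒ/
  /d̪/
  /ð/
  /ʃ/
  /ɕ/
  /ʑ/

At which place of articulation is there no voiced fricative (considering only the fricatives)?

labiodental

Voiceless: /f/ (labiodental), /θ/ (dental), /ʃ/ (postalveolar), /ɕ/ (alveolo-palatal).
Voiced: /ð/ (dental), /ʒ/ (postalveolar), /ʑ/ (alveolo-palatal).
Every place of articulation has a voiced member except labiodental, where /v/ would be expected.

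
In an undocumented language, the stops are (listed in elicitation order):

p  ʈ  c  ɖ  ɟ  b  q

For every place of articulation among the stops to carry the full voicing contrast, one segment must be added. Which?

place of articulation  voiceless  voiced  
bilabial          p         b       
retroflex         ʈ         ɖ       
palatal           c         ɟ       
uvular            q         —       
The uvular row has no voiced member, so the gap is the voiced uvular stop /ɢ/.

/ɢ/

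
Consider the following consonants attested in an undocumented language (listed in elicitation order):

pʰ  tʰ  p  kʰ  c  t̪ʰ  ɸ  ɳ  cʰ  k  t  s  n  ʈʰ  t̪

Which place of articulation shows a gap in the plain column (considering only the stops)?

retroflex

Plain: /p/ (bilabial), /t̪/ (dental), /t/ (alveolar), /c/ (palatal), /k/ (velar).
Aspirated: /pʰ/ (bilabial), /t̪ʰ/ (dental), /tʰ/ (alveolar), /ʈʰ/ (retroflex), /cʰ/ (palatal), /kʰ/ (velar).
Every place of articulation has a plain member except retroflex, where /ʈ/ would be expected.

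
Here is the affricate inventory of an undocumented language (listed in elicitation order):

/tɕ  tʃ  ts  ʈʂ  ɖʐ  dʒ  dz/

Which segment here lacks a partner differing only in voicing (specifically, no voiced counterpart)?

/tɕ/

Alveolar: /ts/ ~ /dz/
Postalveolar: /tʃ/ ~ /dʒ/
Retroflex: /ʈʂ/ ~ /ɖʐ/
Alveolo-palatal: only /tɕ/ (voiceless); no voiced partner.
So /tɕ/ is the unpaired segment.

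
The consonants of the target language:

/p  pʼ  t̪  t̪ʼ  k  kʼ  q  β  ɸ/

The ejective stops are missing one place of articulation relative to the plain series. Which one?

uvular

bilabial: plain /p/, ejective /pʼ/.
dental: plain /t̪/, ejective /t̪ʼ/.
velar: plain /k/, ejective /kʼ/.
uvular: plain /q/, ejective —.
Every place of articulation has an ejective member except uvular, where /qʼ/ would be expected.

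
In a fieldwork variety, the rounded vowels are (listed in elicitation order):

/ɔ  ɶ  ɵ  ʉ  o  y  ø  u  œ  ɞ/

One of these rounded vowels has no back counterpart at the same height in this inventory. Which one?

High: /y/ ~ /ʉ/ ~ /u/
High-mid: /ø/ ~ /ɵ/ ~ /o/
Low-mid: /œ/ ~ /ɞ/ ~ /ɔ/
Low: only /ɶ/ (front); no back partner.
So /ɶ/ is the unpaired segment.

/ɶ/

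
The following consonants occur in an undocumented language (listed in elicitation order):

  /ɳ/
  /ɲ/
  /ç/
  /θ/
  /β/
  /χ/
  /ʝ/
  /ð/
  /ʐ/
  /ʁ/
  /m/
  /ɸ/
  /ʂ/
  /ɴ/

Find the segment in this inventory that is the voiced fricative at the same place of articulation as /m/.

/β/

/m/ is a bilabial nasal.
The voiced fricative at the same place is a voiced bilabial fricative — in this inventory, /β/.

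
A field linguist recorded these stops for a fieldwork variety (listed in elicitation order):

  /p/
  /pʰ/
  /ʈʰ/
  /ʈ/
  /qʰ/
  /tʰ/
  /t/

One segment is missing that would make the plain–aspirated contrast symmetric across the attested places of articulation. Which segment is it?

Plain: /p/ (bilabial), /t/ (alveolar), /ʈ/ (retroflex).
Aspirated: /pʰ/ (bilabial), /tʰ/ (alveolar), /ʈʰ/ (retroflex), /qʰ/ (uvular).
The uvular row has no plain member, so the gap is the plain uvular stop /q/.

/q/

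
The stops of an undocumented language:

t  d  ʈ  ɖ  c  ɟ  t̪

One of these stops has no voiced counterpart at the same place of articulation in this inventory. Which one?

/t̪/

Alveolar: /t/ ~ /d/
Retroflex: /ʈ/ ~ /ɖ/
Palatal: /c/ ~ /ɟ/
Dental: only /t̪/ (voiceless); no voiced partner.
So /t̪/ is the unpaired segment.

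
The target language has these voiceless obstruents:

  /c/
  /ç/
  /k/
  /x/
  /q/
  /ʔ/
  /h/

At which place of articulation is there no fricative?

uvular

palatal: stop /c/, fricative /ç/.
velar: stop /k/, fricative /x/.
uvular: stop /q/, fricative —.
glottal: stop /ʔ/, fricative /h/.
Every place of articulation has a fricative member except uvular, where /χ/ would be expected.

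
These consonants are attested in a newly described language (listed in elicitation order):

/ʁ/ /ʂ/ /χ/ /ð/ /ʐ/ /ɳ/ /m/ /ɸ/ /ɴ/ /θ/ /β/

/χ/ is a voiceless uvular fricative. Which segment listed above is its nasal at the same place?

/ɴ/

The nasal at the same place is an uvular nasal — in this inventory, /ɴ/.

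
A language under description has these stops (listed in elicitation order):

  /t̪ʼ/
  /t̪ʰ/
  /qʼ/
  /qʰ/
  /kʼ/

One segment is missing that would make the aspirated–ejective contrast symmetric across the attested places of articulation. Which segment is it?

Aspirated: /t̪ʰ/ (dental), /qʰ/ (uvular).
Ejective: /t̪ʼ/ (dental), /kʼ/ (velar), /qʼ/ (uvular).
The velar row has no aspirated member, so the gap is the aspirated velar stop /kʰ/.

/kʰ/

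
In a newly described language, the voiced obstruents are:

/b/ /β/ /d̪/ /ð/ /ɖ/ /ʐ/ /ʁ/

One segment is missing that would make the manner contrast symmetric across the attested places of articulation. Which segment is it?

/ɢ/

bilabial: stop /b/, fricative /β/.
dental: stop /d̪/, fricative /ð/.
retroflex: stop /ɖ/, fricative /ʐ/.
uvular: stop —, fricative /ʁ/.
The uvular row has no stop member, so the gap is the uvular stop /ɢ/.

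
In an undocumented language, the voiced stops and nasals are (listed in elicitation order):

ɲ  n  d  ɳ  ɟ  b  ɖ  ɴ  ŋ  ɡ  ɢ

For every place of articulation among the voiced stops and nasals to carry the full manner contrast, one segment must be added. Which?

/m/

Oral stop: /b/ (bilabial), /d/ (alveolar), /ɖ/ (retroflex), /ɟ/ (palatal), /ɡ/ (velar), /ɢ/ (uvular).
Nasal: /n/ (alveolar), /ɳ/ (retroflex), /ɲ/ (palatal), /ŋ/ (velar), /ɴ/ (uvular).
The bilabial row has no nasal member, so the gap is the bilabial nasal /m/.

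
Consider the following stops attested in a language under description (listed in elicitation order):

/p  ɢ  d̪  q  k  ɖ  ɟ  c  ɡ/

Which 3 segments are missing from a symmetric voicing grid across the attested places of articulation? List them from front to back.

/b/, /t̪/, /ʈ/

place of articulation  voiceless  voiced  
bilabial          p         —       
dental            —         d̪      
retroflex         —         ɖ       
palatal           c         ɟ       
velar             k         ɡ       
uvular            q         ɢ       
Gaps, from front to back: bilabial lacks voiced (/b/); dental lacks voiceless (/t̪/); retroflex lacks voiceless (/ʈ/).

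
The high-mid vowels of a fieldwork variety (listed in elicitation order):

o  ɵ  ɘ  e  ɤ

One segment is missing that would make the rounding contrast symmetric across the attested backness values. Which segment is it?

Unrounded: /e/ (front), /ɘ/ (central), /ɤ/ (back).
Rounded: /ɵ/ (central), /o/ (back).
The front row has no rounded member, so the gap is the front rounded vowel /ø/.

/ø/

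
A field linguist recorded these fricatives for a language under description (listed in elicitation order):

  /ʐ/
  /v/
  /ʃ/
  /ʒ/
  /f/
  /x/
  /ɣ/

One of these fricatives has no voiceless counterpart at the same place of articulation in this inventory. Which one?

/ʐ/

Labiodental: /f/ ~ /v/
Postalveolar: /ʃ/ ~ /ʒ/
Velar: /x/ ~ /ɣ/
Retroflex: only /ʐ/ (voiced); no voiceless partner.
So /ʐ/ is the unpaired segment.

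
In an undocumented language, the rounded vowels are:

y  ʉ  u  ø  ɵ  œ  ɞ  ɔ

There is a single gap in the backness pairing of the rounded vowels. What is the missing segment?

Front: /y/ (high), /ø/ (high-mid), /œ/ (low-mid).
Central: /ʉ/ (high), /ɵ/ (high-mid), /ɞ/ (low-mid).
Back: /u/ (high), /ɔ/ (low-mid).
The high-mid row has no back member, so the gap is the high-mid back rounded vowel /o/.

/o/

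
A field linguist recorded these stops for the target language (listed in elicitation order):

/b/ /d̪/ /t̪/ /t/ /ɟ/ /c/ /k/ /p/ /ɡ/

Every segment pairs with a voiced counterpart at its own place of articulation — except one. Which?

Bilabial: /p/ ~ /b/
Dental: /t̪/ ~ /d̪/
Palatal: /c/ ~ /ɟ/
Velar: /k/ ~ /ɡ/
Alveolar: only /t/ (voiceless); no voiced partner.
So /t/ is the unpaired segment.

/t/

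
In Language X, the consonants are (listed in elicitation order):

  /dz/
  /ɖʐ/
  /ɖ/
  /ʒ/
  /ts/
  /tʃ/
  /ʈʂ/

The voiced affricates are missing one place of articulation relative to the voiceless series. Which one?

postalveolar

alveolar: voiceless /ts/, voiced /dz/.
postalveolar: voiceless /tʃ/, voiced —.
retroflex: voiceless /ʈʂ/, voiced /ɖʐ/.
Every place of articulation has a voiced member except postalveolar, where /dʒ/ would be expected.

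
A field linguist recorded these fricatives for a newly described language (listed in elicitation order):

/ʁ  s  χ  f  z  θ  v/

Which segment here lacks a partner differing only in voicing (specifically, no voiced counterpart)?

Labiodental: /f/ ~ /v/
Alveolar: /s/ ~ /z/
Uvular: /χ/ ~ /ʁ/
Dental: only /θ/ (voiceless); no voiced partner.
So /θ/ is the unpaired segment.

/θ/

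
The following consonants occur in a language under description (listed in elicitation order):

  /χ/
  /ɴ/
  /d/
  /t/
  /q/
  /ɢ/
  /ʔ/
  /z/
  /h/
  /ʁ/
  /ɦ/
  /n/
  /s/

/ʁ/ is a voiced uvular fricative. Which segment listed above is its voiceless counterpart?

/χ/

The voiceless counterpart is a voiceless uvular fricative — in this inventory, /χ/.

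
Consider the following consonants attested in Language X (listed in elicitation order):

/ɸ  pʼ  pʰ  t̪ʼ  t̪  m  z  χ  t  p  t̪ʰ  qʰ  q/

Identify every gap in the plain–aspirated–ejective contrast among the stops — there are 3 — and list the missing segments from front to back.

place of articulation  plain     aspirated  ejective
bilabial          p         pʰ        pʼ      
dental            t̪        t̪ʰ       t̪ʼ     
alveolar          t         —         —       
uvular            q         qʰ        —       
Gaps, from front to back: alveolar lacks aspirated (/tʰ/); alveolar lacks ejective (/tʼ/); uvular lacks ejective (/qʼ/).

/tʰ/, /tʼ/, /qʼ/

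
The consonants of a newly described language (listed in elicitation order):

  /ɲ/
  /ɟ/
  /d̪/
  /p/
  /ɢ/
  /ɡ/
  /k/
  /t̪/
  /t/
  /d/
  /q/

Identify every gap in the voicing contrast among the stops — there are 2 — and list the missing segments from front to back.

/b/, /c/

bilabial: voiceless /p/, voiced —.
dental: voiceless /t̪/, voiced /d̪/.
alveolar: voiceless /t/, voiced /d/.
palatal: voiceless —, voiced /ɟ/.
velar: voiceless /k/, voiced /ɡ/.
uvular: voiceless /q/, voiced /ɢ/.
Gaps, from front to back: bilabial lacks voiced (/b/); palatal lacks voiceless (/c/).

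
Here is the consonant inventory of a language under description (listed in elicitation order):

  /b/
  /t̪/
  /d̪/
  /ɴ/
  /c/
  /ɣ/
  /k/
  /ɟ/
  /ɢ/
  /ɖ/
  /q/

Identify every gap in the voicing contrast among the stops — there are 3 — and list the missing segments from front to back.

Voiceless: /t̪/ (dental), /c/ (palatal), /k/ (velar), /q/ (uvular).
Voiced: /b/ (bilabial), /d̪/ (dental), /ɖ/ (retroflex), /ɟ/ (palatal), /ɢ/ (uvular).
Gaps, from front to back: bilabial lacks voiceless (/p/); retroflex lacks voiceless (/ʈ/); velar lacks voiced (/ɡ/).

/p/, /ʈ/, /ɡ/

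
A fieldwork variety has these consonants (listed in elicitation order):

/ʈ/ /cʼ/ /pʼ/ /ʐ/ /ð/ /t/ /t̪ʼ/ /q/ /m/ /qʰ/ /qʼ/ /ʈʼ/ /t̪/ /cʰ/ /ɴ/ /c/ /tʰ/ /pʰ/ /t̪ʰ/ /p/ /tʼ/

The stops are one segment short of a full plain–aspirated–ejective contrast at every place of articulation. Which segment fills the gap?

bilabial: plain /p/, aspirated /pʰ/, ejective /pʼ/.
dental: plain /t̪/, aspirated /t̪ʰ/, ejective /t̪ʼ/.
alveolar: plain /t/, aspirated /tʰ/, ejective /tʼ/.
retroflex: plain /ʈ/, aspirated —, ejective /ʈʼ/.
palatal: plain /c/, aspirated /cʰ/, ejective /cʼ/.
uvular: plain /q/, aspirated /qʰ/, ejective /qʼ/.
The retroflex row has no aspirated member, so the gap is the aspirated retroflex stop /ʈʰ/.

/ʈʰ/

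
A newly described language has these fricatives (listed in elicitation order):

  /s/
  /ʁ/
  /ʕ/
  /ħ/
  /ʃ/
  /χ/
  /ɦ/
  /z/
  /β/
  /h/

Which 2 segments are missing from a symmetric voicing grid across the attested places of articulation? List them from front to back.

/ɸ/, /ʒ/

Voiceless: /s/ (alveolar), /ʃ/ (postalveolar), /χ/ (uvular), /ħ/ (pharyngeal), /h/ (glottal).
Voiced: /β/ (bilabial), /z/ (alveolar), /ʁ/ (uvular), /ʕ/ (pharyngeal), /ɦ/ (glottal).
Gaps, from front to back: bilabial lacks voiceless (/ɸ/); postalveolar lacks voiced (/ʒ/).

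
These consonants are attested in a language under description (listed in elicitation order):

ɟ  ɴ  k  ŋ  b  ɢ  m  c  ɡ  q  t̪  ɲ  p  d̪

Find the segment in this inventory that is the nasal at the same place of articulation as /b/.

/b/ is a voiced bilabial stop.
The nasal at the same place is a bilabial nasal — in this inventory, /m/.

/m/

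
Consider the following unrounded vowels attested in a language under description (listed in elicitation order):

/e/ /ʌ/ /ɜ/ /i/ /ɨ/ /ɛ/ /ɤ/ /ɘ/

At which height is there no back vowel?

high

height            front     central   back    
high              i         ɨ         —       
high-mid          e         ɘ         ɤ       
low-mid           ɛ         ɜ         ʌ       
Every height has a back member except high, where /ɯ/ would be expected.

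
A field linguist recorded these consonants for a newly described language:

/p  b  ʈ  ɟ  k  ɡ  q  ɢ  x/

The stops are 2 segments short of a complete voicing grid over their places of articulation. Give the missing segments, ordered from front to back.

Voiceless: /p/ (bilabial), /ʈ/ (retroflex), /k/ (velar), /q/ (uvular).
Voiced: /b/ (bilabial), /ɟ/ (palatal), /ɡ/ (velar), /ɢ/ (uvular).
Gaps, from front to back: retroflex lacks voiced (/ɖ/); palatal lacks voiceless (/c/).

/ɖ/, /c/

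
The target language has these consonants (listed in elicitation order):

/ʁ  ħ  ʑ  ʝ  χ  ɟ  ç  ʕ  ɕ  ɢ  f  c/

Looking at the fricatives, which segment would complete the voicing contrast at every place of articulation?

/v/

labiodental: voiceless /f/, voiced —.
alveolo-palatal: voiceless /ɕ/, voiced /ʑ/.
palatal: voiceless /ç/, voiced /ʝ/.
uvular: voiceless /χ/, voiced /ʁ/.
pharyngeal: voiceless /ħ/, voiced /ʕ/.
The labiodental row has no voiced member, so the gap is the voiced labiodental fricative /v/.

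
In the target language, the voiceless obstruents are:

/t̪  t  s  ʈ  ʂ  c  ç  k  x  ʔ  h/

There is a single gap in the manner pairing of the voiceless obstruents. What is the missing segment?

/θ/

dental: stop /t̪/, fricative —.
alveolar: stop /t/, fricative /s/.
retroflex: stop /ʈ/, fricative /ʂ/.
palatal: stop /c/, fricative /ç/.
velar: stop /k/, fricative /x/.
glottal: stop /ʔ/, fricative /h/.
The dental row has no fricative member, so the gap is the dental fricative /θ/.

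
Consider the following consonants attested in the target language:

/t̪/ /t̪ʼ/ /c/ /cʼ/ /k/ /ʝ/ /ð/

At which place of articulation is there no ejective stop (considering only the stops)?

place of articulation  plain     ejective
dental            t̪        t̪ʼ     
palatal           c         cʼ      
velar             k         —       
Every place of articulation has an ejective member except velar, where /kʼ/ would be expected.

velar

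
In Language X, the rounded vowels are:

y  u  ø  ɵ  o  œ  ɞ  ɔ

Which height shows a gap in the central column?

Front: /y/ (high), /ø/ (high-mid), /œ/ (low-mid).
Central: /ɵ/ (high-mid), /ɞ/ (low-mid).
Back: /u/ (high), /o/ (high-mid), /ɔ/ (low-mid).
Every height has a central member except high, where /ʉ/ would be expected.

high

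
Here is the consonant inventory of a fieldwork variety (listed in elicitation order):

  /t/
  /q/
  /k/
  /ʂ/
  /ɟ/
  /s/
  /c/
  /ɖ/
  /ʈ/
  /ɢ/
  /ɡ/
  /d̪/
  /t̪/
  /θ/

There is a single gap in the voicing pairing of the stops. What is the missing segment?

/d/

Voiceless: /t̪/ (dental), /t/ (alveolar), /ʈ/ (retroflex), /c/ (palatal), /k/ (velar), /q/ (uvular).
Voiced: /d̪/ (dental), /ɖ/ (retroflex), /ɟ/ (palatal), /ɡ/ (velar), /ɢ/ (uvular).
The alveolar row has no voiced member, so the gap is the voiced alveolar stop /d/.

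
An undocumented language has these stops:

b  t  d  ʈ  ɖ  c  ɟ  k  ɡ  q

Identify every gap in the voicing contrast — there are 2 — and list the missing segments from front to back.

place of articulation  voiceless  voiced  
bilabial          —         b       
alveolar          t         d       
retroflex         ʈ         ɖ       
palatal           c         ɟ       
velar             k         ɡ       
uvular            q         —       
Gaps, from front to back: bilabial lacks voiceless (/p/); uvular lacks voiced (/ɢ/).

/p/, /ɢ/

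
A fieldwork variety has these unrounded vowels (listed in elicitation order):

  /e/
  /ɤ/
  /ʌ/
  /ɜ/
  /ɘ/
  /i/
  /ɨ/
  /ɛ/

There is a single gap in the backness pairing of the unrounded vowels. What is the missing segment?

high: front /i/, central /ɨ/, back —.
high-mid: front /e/, central /ɘ/, back /ɤ/.
low-mid: front /ɛ/, central /ɜ/, back /ʌ/.
The high row has no back member, so the gap is the high back unrounded vowel /ɯ/.

/ɯ/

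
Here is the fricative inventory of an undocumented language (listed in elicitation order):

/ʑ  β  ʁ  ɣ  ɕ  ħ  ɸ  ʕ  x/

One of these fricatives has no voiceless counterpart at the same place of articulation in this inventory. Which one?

Bilabial: /ɸ/ ~ /β/
Alveolo-palatal: /ɕ/ ~ /ʑ/
Velar: /x/ ~ /ɣ/
Pharyngeal: /ħ/ ~ /ʕ/
Uvular: only /ʁ/ (voiced); no voiceless partner.
So /ʁ/ is the unpaired segment.

/ʁ/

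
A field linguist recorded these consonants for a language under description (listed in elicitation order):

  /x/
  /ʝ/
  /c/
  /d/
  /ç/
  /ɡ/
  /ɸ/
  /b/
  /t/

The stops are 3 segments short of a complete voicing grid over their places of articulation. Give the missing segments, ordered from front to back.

Voiceless: /t/ (alveolar), /c/ (palatal).
Voiced: /b/ (bilabial), /d/ (alveolar), /ɡ/ (velar).
Gaps, from front to back: bilabial lacks voiceless (/p/); palatal lacks voiced (/ɟ/); velar lacks voiceless (/k/).

/p/, /ɟ/, /k/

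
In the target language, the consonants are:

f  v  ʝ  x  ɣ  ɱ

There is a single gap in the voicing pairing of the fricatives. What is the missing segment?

place of articulation  voiceless  voiced  
labiodental       f         v       
palatal           —         ʝ       
velar             x         ɣ       
The palatal row has no voiceless member, so the gap is the voiceless palatal fricative /ç/.

/ç/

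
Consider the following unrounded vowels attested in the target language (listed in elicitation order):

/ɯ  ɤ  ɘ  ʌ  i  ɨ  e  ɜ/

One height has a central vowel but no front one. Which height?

height            front     central   back    
high              i         ɨ         ɯ       
high-mid          e         ɘ         ɤ       
low-mid           —         ɜ         ʌ       
Every height has a front member except low-mid, where /ɛ/ would be expected.

low-mid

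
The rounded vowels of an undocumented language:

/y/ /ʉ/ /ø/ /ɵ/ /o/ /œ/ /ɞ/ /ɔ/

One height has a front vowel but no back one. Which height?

high: front /y/, central /ʉ/, back —.
high-mid: front /ø/, central /ɵ/, back /o/.
low-mid: front /œ/, central /ɞ/, back /ɔ/.
Every height has a back member except high, where /u/ would be expected.

high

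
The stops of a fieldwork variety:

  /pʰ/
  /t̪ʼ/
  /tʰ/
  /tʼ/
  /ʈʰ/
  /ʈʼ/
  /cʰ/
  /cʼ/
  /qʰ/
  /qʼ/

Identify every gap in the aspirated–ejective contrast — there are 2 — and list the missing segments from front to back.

/pʼ/, /t̪ʰ/

Aspirated: /pʰ/ (bilabial), /tʰ/ (alveolar), /ʈʰ/ (retroflex), /cʰ/ (palatal), /qʰ/ (uvular).
Ejective: /t̪ʼ/ (dental), /tʼ/ (alveolar), /ʈʼ/ (retroflex), /cʼ/ (palatal), /qʼ/ (uvular).
Gaps, from front to back: bilabial lacks ejective (/pʼ/); dental lacks aspirated (/t̪ʰ/).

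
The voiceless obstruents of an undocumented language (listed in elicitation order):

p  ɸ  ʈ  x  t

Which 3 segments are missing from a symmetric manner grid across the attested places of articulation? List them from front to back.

/s/, /ʂ/, /k/

place of articulation  stop      fricative
bilabial          p         ɸ       
alveolar          t         —       
retroflex         ʈ         —       
velar             —         x       
Gaps, from front to back: alveolar lacks fricative (/s/); retroflex lacks fricative (/ʂ/); velar lacks stop (/k/).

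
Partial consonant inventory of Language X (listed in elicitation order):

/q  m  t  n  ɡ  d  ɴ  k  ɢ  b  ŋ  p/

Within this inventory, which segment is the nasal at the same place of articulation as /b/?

/b/ is a voiced bilabial stop.
The nasal at the same place is a bilabial nasal — in this inventory, /m/.

/m/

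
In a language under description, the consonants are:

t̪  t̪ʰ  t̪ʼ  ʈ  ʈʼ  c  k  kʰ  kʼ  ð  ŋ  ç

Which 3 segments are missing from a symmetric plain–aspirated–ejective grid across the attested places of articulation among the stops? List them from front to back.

Plain: /t̪/ (dental), /ʈ/ (retroflex), /c/ (palatal), /k/ (velar).
Aspirated: /t̪ʰ/ (dental), /kʰ/ (velar).
Ejective: /t̪ʼ/ (dental), /ʈʼ/ (retroflex), /kʼ/ (velar).
Gaps, from front to back: retroflex lacks aspirated (/ʈʰ/); palatal lacks aspirated (/cʰ/); palatal lacks ejective (/cʼ/).

/ʈʰ/, /cʰ/, /cʼ/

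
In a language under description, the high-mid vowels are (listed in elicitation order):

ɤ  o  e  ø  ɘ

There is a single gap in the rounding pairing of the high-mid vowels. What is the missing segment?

Unrounded: /e/ (front), /ɘ/ (central), /ɤ/ (back).
Rounded: /ø/ (front), /o/ (back).
The central row has no rounded member, so the gap is the central rounded vowel /ɵ/.

/ɵ/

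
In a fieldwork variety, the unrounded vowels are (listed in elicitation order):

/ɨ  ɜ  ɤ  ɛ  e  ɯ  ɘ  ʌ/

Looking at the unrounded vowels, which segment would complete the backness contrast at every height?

high: front —, central /ɨ/, back /ɯ/.
high-mid: front /e/, central /ɘ/, back /ɤ/.
low-mid: front /ɛ/, central /ɜ/, back /ʌ/.
The high row has no front member, so the gap is the high front unrounded vowel /i/.

/i/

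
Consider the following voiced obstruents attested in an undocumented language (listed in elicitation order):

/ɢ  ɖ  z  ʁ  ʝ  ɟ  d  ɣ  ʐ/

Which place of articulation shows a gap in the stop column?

place of articulation  stop      fricative
alveolar          d         z       
retroflex         ɖ         ʐ       
palatal           ɟ         ʝ       
velar             —         ɣ       
uvular            ɢ         ʁ       
Every place of articulation has a stop member except velar, where /ɡ/ would be expected.

velar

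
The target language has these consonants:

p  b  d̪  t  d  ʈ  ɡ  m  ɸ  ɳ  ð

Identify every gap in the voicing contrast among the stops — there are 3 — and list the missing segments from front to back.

Voiceless: /p/ (bilabial), /t/ (alveolar), /ʈ/ (retroflex).
Voiced: /b/ (bilabial), /d̪/ (dental), /d/ (alveolar), /ɡ/ (velar).
Gaps, from front to back: dental lacks voiceless (/t̪/); retroflex lacks voiced (/ɖ/); velar lacks voiceless (/k/).

/t̪/, /ɖ/, /k/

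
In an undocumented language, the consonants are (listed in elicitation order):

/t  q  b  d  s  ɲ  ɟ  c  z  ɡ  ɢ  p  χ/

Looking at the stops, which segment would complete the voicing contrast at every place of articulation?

bilabial: voiceless /p/, voiced /b/.
alveolar: voiceless /t/, voiced /d/.
palatal: voiceless /c/, voiced /ɟ/.
velar: voiceless —, voiced /ɡ/.
uvular: voiceless /q/, voiced /ɢ/.
The velar row has no voiceless member, so the gap is the voiceless velar stop /k/.

/k/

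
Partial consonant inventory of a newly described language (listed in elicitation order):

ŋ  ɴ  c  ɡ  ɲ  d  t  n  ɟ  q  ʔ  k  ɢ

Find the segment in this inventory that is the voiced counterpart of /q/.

/q/ is a voiceless uvular stop.
The voiced counterpart is a voiced uvular stop — in this inventory, /ɢ/.

/ɢ/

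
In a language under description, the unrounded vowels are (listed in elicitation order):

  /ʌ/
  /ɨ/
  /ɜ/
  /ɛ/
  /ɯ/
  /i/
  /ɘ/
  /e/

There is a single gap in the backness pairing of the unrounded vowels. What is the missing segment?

high: front /i/, central /ɨ/, back /ɯ/.
high-mid: front /e/, central /ɘ/, back —.
low-mid: front /ɛ/, central /ɜ/, back /ʌ/.
The high-mid row has no back member, so the gap is the high-mid back unrounded vowel /ɤ/.

/ɤ/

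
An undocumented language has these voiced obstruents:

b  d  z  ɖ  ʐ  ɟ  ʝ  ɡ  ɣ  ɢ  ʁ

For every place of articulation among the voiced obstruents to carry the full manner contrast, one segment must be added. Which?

bilabial: stop /b/, fricative —.
alveolar: stop /d/, fricative /z/.
retroflex: stop /ɖ/, fricative /ʐ/.
palatal: stop /ɟ/, fricative /ʝ/.
velar: stop /ɡ/, fricative /ɣ/.
uvular: stop /ɢ/, fricative /ʁ/.
The bilabial row has no fricative member, so the gap is the bilabial fricative /β/.

/β/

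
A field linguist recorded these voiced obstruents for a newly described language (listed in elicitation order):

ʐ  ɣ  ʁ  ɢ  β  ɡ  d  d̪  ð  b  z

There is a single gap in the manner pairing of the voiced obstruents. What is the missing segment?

/ɖ/

place of articulation  stop      fricative
bilabial          b         β       
dental            d̪        ð       
alveolar          d         z       
retroflex         —         ʐ       
velar             ɡ         ɣ       
uvular            ɢ         ʁ       
The retroflex row has no stop member, so the gap is the retroflex stop /ɖ/.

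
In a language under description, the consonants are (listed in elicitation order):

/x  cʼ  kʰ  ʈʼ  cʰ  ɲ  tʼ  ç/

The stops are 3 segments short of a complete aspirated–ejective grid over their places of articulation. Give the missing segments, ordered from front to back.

place of articulation  aspirated  ejective
alveolar          —         tʼ      
retroflex         —         ʈʼ      
palatal           cʰ        cʼ      
velar             kʰ        —       
Gaps, from front to back: alveolar lacks aspirated (/tʰ/); retroflex lacks aspirated (/ʈʰ/); velar lacks ejective (/kʼ/).

/tʰ/, /ʈʰ/, /kʼ/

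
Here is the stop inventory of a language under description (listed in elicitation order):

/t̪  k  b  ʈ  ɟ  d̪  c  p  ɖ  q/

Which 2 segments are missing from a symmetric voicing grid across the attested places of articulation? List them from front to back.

/ɡ/, /ɢ/

place of articulation  voiceless  voiced  
bilabial          p         b       
dental            t̪        d̪      
retroflex         ʈ         ɖ       
palatal           c         ɟ       
velar             k         —       
uvular            q         —       
Gaps, from front to back: velar lacks voiced (/ɡ/); uvular lacks voiced (/ɢ/).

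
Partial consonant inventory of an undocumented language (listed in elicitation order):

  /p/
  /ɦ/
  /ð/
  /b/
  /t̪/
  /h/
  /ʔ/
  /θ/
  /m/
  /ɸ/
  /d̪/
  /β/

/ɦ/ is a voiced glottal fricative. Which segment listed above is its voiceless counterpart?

The voiceless counterpart is a voiceless glottal fricative — in this inventory, /h/.

/h/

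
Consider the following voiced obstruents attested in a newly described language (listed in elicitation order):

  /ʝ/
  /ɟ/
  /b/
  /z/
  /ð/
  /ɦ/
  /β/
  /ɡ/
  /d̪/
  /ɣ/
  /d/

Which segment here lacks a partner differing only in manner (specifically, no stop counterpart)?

Bilabial: /b/ ~ /β/
Dental: /d̪/ ~ /ð/
Alveolar: /d/ ~ /z/
Palatal: /ɟ/ ~ /ʝ/
Velar: /ɡ/ ~ /ɣ/
Glottal: only /ɦ/ (fricative); no stop partner.
So /ɦ/ is the unpaired segment.

/ɦ/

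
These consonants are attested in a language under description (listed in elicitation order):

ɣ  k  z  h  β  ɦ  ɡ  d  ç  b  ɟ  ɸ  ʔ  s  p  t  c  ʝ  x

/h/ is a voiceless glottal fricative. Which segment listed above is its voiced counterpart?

The voiced counterpart is a voiced glottal fricative — in this inventory, /ɦ/.

/ɦ/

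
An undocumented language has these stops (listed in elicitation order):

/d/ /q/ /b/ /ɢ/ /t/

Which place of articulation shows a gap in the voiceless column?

Voiceless: /t/ (alveolar), /q/ (uvular).
Voiced: /b/ (bilabial), /d/ (alveolar), /ɢ/ (uvular).
Every place of articulation has a voiceless member except bilabial, where /p/ would be expected.

bilabial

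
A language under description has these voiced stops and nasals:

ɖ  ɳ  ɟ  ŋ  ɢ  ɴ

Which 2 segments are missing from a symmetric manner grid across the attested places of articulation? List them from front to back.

/ɲ/, /ɡ/

retroflex: oral stop /ɖ/, nasal /ɳ/.
palatal: oral stop /ɟ/, nasal —.
velar: oral stop —, nasal /ŋ/.
uvular: oral stop /ɢ/, nasal /ɴ/.
Gaps, from front to back: palatal lacks nasal (/ɲ/); velar lacks oral stop (/ɡ/).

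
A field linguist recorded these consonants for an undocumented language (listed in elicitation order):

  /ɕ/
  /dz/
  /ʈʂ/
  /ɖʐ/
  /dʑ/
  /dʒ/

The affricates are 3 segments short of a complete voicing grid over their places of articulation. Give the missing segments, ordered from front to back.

alveolar: voiceless —, voiced /dz/.
postalveolar: voiceless —, voiced /dʒ/.
retroflex: voiceless /ʈʂ/, voiced /ɖʐ/.
alveolo-palatal: voiceless —, voiced /dʑ/.
Gaps, from front to back: alveolar lacks voiceless (/ts/); postalveolar lacks voiceless (/tʃ/); alveolo-palatal lacks voiceless (/tɕ/).

/ts/, /tʃ/, /tɕ/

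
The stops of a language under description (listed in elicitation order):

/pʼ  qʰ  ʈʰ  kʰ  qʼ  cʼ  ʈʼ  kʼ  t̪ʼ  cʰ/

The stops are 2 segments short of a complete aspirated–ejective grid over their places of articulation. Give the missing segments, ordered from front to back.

place of articulation  aspirated  ejective
bilabial          —         pʼ      
dental            —         t̪ʼ     
retroflex         ʈʰ        ʈʼ      
palatal           cʰ        cʼ      
velar             kʰ        kʼ      
uvular            qʰ        qʼ      
Gaps, from front to back: bilabial lacks aspirated (/pʰ/); dental lacks aspirated (/t̪ʰ/).

/pʰ/, /t̪ʰ/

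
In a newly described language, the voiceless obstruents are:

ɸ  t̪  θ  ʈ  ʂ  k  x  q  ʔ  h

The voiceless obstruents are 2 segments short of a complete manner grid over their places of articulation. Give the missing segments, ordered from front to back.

bilabial: stop —, fricative /ɸ/.
dental: stop /t̪/, fricative /θ/.
retroflex: stop /ʈ/, fricative /ʂ/.
velar: stop /k/, fricative /x/.
uvular: stop /q/, fricative —.
glottal: stop /ʔ/, fricative /h/.
Gaps, from front to back: bilabial lacks stop (/p/); uvular lacks fricative (/χ/).

/p/, /χ/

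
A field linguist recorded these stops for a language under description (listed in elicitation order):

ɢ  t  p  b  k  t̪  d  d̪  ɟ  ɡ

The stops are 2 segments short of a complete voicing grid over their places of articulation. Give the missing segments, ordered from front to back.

Voiceless: /p/ (bilabial), /t̪/ (dental), /t/ (alveolar), /k/ (velar).
Voiced: /b/ (bilabial), /d̪/ (dental), /d/ (alveolar), /ɟ/ (palatal), /ɡ/ (velar), /ɢ/ (uvular).
Gaps, from front to back: palatal lacks voiceless (/c/); uvular lacks voiceless (/q/).

/c/, /q/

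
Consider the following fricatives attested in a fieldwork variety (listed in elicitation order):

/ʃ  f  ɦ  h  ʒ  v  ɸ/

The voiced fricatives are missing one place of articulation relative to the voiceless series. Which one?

bilabial

place of articulation  voiceless  voiced  
bilabial          ɸ         —       
labiodental       f         v       
postalveolar      ʃ         ʒ       
glottal           h         ɦ       
Every place of articulation has a voiced member except bilabial, where /β/ would be expected.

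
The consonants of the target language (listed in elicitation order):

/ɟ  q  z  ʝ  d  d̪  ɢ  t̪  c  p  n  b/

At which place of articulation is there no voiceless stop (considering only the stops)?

alveolar

place of articulation  voiceless  voiced  
bilabial          p         b       
dental            t̪        d̪      
alveolar          —         d       
palatal           c         ɟ       
uvular            q         ɢ       
Every place of articulation has a voiceless member except alveolar, where /t/ would be expected.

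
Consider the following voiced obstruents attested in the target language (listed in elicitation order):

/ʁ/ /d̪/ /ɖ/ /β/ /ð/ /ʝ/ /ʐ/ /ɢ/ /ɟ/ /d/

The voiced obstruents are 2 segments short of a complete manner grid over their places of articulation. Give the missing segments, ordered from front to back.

/b/, /z/

place of articulation  stop      fricative
bilabial          —         β       
dental            d̪        ð       
alveolar          d         —       
retroflex         ɖ         ʐ       
palatal           ɟ         ʝ       
uvular            ɢ         ʁ       
Gaps, from front to back: bilabial lacks stop (/b/); alveolar lacks fricative (/z/).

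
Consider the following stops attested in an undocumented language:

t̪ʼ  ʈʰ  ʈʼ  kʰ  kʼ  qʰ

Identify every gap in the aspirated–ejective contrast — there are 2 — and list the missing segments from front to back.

Aspirated: /ʈʰ/ (retroflex), /kʰ/ (velar), /qʰ/ (uvular).
Ejective: /t̪ʼ/ (dental), /ʈʼ/ (retroflex), /kʼ/ (velar).
Gaps, from front to back: dental lacks aspirated (/t̪ʰ/); uvular lacks ejective (/qʼ/).

/t̪ʰ/, /qʼ/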